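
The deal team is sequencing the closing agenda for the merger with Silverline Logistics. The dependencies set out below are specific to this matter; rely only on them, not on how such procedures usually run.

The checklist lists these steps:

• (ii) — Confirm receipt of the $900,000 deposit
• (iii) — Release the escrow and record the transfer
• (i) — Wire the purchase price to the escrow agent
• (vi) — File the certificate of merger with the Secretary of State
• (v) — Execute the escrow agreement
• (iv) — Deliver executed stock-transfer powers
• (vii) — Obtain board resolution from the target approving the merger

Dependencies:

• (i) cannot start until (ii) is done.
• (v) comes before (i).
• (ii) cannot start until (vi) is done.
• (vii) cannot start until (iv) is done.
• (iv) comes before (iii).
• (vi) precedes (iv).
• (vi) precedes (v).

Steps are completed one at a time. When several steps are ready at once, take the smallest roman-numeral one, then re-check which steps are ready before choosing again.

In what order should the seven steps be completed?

(vi) is the only step with nothing outstanding, so it goes first.
Now (ii), (iv) and (v) have their prerequisites met. (ii) has the earlier label, so (ii) next.
(iv) and (v) are both available; (iv) has the earlier label → (iv).
(iii) and (vii) now also ready, so the ready set is {(iii), (v), (vii)}; (iii) has the earlier label → (iii).
(v) and (vii) are both available; (v) has the earlier label → (v).
(i) now also ready, so the ready set is {(i), (vii)}; (i) has the earlier label → (i).
(vii) is the only step now ready → (vii).

(vi) → (ii) → (iv) → (iii) → (v) → (i) → (vii)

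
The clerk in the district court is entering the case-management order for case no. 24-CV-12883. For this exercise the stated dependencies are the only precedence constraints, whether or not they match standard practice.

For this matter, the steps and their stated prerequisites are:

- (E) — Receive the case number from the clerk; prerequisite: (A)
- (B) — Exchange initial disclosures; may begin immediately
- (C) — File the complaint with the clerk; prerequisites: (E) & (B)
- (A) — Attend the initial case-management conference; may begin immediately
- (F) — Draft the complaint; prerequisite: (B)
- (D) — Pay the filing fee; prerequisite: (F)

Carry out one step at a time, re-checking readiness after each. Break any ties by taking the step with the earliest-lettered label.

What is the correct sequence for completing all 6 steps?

Nothing is required for (A) and (B). (A) has the earlier label → (A) first.
(E) now also ready, so the ready set is {(B), (E)}; (B) has the earlier label → (B).
(F) now also ready, so the ready set is {(E), (F)}; (E) has the earlier label → (E).
(C) now also ready, so the ready set is {(C), (F)}; (C) has the earlier label → (C).
(F) needed (B), now all done → (F).
(D) is the only step now ready → (D).

(A) (B) (E) (C) (F) (D)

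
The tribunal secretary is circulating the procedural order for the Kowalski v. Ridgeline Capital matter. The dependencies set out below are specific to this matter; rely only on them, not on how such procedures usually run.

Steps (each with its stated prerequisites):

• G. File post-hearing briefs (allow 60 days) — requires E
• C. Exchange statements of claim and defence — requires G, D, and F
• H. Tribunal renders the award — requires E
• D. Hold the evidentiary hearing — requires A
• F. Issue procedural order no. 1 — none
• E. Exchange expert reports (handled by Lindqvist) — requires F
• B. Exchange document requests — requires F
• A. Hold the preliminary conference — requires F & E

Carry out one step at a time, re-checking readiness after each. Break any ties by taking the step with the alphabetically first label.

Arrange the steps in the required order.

F is the only step with nothing outstanding, so it goes first.
Ready: B and E. B has the earlier label → B.
E needed F, now all done → E.
Ready: A, G and H. A has the earlier label → A.
Ready: D, G and H. D has the earlier label → D.
Ready: G and H. G has the earlier label → G.
Ready: C and H. C has the earlier label → C.
H is the only step now ready → H.

F B E A D G C H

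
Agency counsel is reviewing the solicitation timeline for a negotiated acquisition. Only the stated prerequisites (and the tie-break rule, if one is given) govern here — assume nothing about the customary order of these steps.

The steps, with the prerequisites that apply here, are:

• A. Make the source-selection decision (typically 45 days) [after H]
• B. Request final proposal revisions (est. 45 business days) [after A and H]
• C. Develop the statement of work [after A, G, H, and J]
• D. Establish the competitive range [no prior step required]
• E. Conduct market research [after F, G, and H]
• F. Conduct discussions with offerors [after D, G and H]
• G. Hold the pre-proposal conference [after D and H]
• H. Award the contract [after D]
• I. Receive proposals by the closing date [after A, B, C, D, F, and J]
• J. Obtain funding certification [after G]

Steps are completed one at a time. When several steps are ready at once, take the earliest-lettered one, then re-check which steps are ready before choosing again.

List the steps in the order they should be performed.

Only D has no prerequisites, so it is first.
That leaves H as the only ready step → H.
A and G are both available; A has the earlier label → A.
Now B and G have their prerequisites met. B has the earlier label, so B next.
G needed D and H, now all done → G.
Now F and J have their prerequisites met. F has the earlier label, so F next.
E and J are both available; E has the earlier label → E.
Next only J has its prerequisites met → J.
C is the only step now ready → C.
That leaves I as the only ready step → I.

D, H, A, B, G, F, E, J, C, I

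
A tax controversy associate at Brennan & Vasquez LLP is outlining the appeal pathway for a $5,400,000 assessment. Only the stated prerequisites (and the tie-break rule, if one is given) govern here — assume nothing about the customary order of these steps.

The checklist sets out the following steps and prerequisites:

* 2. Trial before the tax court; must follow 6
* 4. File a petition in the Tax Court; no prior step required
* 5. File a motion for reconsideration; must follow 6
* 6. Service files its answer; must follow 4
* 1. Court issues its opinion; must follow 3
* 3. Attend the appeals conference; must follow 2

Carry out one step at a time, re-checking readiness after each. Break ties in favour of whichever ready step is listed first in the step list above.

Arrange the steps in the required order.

4 has no prerequisites → 4 first.
6 is the only step now ready → 6.
Ready: 2 and 5. 2 is listed earlier → 2.
5 and 3 are both available; 5 is listed earlier → 5.
That leaves 3 as the only ready step → 3.
That leaves 1 as the only ready step → 1.

4, 6, 2, 5, 3, 1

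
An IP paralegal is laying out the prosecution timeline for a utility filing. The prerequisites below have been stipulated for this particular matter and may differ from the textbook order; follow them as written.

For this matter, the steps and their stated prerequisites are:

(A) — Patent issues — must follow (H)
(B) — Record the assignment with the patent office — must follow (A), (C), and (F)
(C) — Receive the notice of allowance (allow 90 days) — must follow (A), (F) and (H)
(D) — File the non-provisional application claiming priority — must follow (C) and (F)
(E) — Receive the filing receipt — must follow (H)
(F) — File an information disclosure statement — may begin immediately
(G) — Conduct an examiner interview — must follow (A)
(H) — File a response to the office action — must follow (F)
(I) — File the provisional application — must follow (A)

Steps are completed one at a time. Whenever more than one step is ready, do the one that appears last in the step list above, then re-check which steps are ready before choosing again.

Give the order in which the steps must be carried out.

(F) is the only step with nothing outstanding, so it goes first.
(H) needed (F), now all done → (H).
Now (E) and (A) have their prerequisites met. (E) is listed later, so (E) next.
That leaves (A) as the only ready step → (A).
Ready: (I), (G) and (C). (I) is listed later → (I).
(G) and (C) are both available; (G) is listed later → (G).
(C) is the only step now ready → (C).
Ready: (D) and (B). (D) is listed later → (D).
That leaves (B) as the only ready step → (B).

(F), (H), (E), (A), (I), (G), (C), (D), (B)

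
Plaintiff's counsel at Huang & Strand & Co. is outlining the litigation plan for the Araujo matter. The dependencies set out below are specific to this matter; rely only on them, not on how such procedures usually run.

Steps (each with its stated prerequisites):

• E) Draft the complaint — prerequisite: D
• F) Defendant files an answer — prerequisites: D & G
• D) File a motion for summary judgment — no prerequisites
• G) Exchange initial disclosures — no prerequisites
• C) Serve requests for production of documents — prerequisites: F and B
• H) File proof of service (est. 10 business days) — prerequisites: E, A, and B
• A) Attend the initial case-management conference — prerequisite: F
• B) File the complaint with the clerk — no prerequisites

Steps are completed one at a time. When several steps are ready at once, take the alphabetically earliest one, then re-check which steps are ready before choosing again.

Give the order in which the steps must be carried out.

B, D, E, G, F, A, C, H

B, D and G have no prerequisites; B has the earlier label, so B is first.
Now D and G have their prerequisites met. D has the earlier label, so D next.
E now also ready, so the ready set is {E, G}; E has the earlier label → E.
G is the only step now ready → G.
F needed D and G, now all done → F.
Now A and C have their prerequisites met. A has the earlier label, so A next.
Now C and H have their prerequisites met. C has the earlier label, so C next.
H is the only step now ready → H.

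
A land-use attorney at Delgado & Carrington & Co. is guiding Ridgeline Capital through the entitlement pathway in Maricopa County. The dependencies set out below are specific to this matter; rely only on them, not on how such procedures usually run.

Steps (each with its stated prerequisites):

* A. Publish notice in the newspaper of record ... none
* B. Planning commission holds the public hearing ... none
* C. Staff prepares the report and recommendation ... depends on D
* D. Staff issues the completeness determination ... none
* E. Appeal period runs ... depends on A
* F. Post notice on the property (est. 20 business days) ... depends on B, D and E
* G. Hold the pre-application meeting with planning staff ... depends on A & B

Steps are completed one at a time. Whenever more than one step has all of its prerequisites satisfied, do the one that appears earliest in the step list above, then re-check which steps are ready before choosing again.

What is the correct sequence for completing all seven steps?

Nothing is required for A, B and D. A is listed earlier → A first.
B, D and E are all available; B is listed earlier → B.
Ready: D, E and G. D is listed earlier → D.
Now C, E and G have their prerequisites met. C is listed earlier, so C next.
Ready: E and G. E is listed earlier → E.
F and G are both available; F is listed earlier → F.
G is the only step now ready → G.

A → B → D → C → E → F → G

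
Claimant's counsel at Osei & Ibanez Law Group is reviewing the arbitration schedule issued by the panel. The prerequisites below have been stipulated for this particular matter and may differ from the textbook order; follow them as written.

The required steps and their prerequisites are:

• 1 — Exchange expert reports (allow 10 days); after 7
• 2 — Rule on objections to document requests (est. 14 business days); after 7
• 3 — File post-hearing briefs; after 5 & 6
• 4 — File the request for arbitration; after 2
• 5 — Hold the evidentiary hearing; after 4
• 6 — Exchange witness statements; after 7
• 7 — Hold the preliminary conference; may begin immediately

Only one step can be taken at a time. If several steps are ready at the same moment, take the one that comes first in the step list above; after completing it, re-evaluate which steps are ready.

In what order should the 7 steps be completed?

7 is the only step with nothing outstanding, so it goes first.
1, 2 and 6 are all available; 1 is listed earlier → 1.
Now 2 and 6 have their prerequisites met. 2 is listed earlier, so 2 next.
4 now also ready, so the ready set is {4, 6}; 4 is listed earlier → 4.
Ready: 5 and 6. 5 is listed earlier → 5.
Next only 6 has its prerequisites met → 6.
3 is the only step now ready → 3.

7, 1, 2, 4, 5, 6, 3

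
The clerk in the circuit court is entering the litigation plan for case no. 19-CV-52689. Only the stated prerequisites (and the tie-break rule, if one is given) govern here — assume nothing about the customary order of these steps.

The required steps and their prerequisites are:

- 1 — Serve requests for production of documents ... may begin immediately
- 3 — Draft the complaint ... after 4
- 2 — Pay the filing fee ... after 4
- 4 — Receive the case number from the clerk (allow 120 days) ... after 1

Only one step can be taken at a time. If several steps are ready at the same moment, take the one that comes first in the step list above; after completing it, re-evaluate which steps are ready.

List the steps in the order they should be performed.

1 is the only step with nothing outstanding, so it goes first.
That leaves 4 as the only ready step → 4.
Ready: 3 and 2. 3 is listed earlier → 3.
2 is the only step now ready → 2.

1 4 3 2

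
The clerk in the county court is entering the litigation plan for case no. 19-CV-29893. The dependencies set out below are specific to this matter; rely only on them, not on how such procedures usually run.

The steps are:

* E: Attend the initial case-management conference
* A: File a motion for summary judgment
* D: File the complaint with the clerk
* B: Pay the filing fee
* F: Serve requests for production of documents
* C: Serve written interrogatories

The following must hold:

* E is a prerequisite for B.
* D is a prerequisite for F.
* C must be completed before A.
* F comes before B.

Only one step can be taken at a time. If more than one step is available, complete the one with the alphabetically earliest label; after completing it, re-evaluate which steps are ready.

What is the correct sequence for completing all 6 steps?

C A D E F B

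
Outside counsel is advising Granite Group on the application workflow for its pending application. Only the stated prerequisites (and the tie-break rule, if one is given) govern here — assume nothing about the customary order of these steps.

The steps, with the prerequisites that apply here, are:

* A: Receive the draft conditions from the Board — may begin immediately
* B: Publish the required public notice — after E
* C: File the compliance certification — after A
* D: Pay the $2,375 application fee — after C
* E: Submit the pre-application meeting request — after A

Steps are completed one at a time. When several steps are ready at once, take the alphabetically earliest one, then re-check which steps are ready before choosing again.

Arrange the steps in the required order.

Only A has no prerequisites, so it is first.
C and E are both available; C has the earlier label → C.
D and E are both available; D has the earlier label → D.
Next only E has its prerequisites met → E.
B needed E, now all done → B.

A C D E B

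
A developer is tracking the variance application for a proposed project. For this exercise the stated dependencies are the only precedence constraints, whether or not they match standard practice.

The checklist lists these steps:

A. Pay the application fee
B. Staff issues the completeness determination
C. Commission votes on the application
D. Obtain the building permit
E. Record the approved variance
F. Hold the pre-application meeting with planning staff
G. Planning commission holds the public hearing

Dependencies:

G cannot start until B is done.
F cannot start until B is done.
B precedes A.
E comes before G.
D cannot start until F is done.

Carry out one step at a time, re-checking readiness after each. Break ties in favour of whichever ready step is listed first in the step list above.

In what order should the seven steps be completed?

B, A, C, E, F, D, G

Nothing is required for B, C and E. B is listed earlier → B first.
A and F now also ready, so the ready set is {A, C, E, F}; A is listed earlier → A.
C, E and F are all available; C is listed earlier → C.
Now E and F have their prerequisites met. E is listed earlier, so E next.
G now also ready, so the ready set is {F, G}; F is listed earlier → F.
D now also ready, so the ready set is {D, G}; D is listed earlier → D.
Next only G has its prerequisites met → G.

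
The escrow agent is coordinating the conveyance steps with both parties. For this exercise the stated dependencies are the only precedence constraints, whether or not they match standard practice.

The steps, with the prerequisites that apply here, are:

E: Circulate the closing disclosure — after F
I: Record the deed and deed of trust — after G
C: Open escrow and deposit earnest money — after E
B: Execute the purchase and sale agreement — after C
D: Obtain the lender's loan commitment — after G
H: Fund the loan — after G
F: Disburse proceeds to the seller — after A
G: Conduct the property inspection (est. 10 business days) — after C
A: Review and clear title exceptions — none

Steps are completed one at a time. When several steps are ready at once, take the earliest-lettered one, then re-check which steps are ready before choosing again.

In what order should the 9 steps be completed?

A → F → E → C → B → G → D → H → I

Only A has no prerequisites, so it is first.
F needed A, now all done → F.
That leaves E as the only ready step → E.
Next only C has its prerequisites met → C.
B and G are both available; B has the earlier label → B.
G needed C, now all done → G.
Ready: D, H and I. D has the earlier label → D.
Ready: H and I. H has the earlier label → H.
That leaves I as the only ready step → I.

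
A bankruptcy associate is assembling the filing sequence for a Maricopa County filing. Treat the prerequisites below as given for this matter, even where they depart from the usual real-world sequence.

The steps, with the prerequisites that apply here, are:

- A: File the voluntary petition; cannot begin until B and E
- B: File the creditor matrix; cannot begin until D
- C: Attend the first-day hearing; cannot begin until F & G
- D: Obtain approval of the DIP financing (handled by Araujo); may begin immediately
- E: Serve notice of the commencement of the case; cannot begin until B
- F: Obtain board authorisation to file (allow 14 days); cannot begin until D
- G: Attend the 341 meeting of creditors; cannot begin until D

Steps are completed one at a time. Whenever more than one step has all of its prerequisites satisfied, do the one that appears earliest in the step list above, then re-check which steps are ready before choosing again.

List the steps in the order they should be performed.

D has no prerequisites → D first.
B, F and G are all available; B is listed earlier → B.
E now also ready, so the ready set is {E, F, G}; E is listed earlier → E.
Ready: A, F and G. A is listed earlier → A.
Now F and G have their prerequisites met. F is listed earlier, so F next.
Next only G has its prerequisites met → G.
C is the only step now ready → C.

D, B, E, A, F, G, C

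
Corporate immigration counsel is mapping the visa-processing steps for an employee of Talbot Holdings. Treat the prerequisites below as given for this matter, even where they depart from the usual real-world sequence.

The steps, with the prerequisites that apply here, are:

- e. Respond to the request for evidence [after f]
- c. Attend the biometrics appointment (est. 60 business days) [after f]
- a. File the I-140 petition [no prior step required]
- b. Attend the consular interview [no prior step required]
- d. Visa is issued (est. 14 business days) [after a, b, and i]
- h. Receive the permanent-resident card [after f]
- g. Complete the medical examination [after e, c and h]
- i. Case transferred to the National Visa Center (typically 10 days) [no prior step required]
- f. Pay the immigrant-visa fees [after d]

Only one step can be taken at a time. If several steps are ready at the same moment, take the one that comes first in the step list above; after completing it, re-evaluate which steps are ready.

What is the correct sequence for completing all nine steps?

Nothing is required for a, b and i. a is listed earlier → a first.
b and i are both available; b is listed earlier → b.
That leaves i as the only ready step → i.
d needed a, b and i, now all done → d.
f needed d, now all done → f.
Ready: e, c and h. e is listed earlier → e.
Now c and h have their prerequisites met. c is listed earlier, so c next.
h needed f, now all done → h.
Next only g has its prerequisites met → g.

a, b, i, d, f, e, c, h, g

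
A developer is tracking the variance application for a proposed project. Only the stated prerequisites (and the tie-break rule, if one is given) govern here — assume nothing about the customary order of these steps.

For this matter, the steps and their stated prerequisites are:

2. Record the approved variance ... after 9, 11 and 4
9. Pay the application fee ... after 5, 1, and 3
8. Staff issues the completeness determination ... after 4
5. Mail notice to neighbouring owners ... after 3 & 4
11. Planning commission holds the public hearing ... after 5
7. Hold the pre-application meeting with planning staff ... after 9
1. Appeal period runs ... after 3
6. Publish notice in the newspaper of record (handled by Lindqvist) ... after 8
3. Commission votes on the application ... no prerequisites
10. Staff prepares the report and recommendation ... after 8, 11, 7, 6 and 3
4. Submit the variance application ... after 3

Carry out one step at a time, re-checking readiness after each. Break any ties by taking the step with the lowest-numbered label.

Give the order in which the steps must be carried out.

3, 1, 4, 5, 8, 6, 9, 7, 11, 2, 10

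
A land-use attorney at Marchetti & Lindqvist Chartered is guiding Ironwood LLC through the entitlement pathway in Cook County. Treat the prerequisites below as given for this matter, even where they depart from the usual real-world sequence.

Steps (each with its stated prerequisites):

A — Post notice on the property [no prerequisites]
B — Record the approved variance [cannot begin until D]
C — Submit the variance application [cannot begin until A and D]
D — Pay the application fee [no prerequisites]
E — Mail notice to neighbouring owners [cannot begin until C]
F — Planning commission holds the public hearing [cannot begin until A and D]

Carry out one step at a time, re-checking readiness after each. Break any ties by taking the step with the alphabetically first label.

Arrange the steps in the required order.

A D B C E F

Nothing is required for A and D. A has the earlier label → A first.
That leaves D as the only ready step → D.
B, C and F are all available; B has the earlier label → B.
C and F are both available; C has the earlier label → C.
E and F are both available; E has the earlier label → E.
F needed A and D, now all done → F.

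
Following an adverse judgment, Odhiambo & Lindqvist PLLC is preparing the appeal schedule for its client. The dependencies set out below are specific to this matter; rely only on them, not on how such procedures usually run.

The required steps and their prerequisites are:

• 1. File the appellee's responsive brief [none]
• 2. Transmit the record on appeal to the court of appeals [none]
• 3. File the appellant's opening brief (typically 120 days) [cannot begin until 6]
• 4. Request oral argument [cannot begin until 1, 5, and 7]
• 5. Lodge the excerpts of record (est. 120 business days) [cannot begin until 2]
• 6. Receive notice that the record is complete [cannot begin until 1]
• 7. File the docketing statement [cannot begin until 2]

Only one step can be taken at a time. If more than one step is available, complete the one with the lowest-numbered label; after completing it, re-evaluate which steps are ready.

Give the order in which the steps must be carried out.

1 2 5 6 3 7 4

Nothing is required for 1 and 2. 1 has the earlier label → 1 first.
Ready: 2 and 6. 2 has the earlier label → 2.
Ready: 5, 6 and 7. 5 has the earlier label → 5.
Now 6 and 7 have their prerequisites met. 6 has the earlier label, so 6 next.
3 now also ready, so the ready set is {3, 7}; 3 has the earlier label → 3.
7 is the only step now ready → 7.
4 is the only step now ready → 4.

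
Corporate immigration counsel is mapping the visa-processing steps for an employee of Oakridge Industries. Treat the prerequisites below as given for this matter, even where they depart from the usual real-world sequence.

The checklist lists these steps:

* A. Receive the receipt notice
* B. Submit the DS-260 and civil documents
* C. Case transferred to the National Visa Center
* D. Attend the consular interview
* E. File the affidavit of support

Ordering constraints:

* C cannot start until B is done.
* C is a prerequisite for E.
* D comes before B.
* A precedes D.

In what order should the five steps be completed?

A, D, B, C, E

A has no prerequisites → A first.
D needed A, now all done → D.
B needed D, now all done → B.
C is the only step now ready → C.
E is the only step now ready → E.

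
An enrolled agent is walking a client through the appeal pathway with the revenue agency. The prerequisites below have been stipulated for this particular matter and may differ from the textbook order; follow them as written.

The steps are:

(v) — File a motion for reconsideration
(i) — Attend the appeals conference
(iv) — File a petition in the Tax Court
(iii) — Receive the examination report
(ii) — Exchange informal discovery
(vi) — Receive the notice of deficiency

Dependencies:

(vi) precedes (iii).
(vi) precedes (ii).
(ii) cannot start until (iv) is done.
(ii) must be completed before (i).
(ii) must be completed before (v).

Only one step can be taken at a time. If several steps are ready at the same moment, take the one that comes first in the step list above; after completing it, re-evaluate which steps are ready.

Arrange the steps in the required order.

(iv) → (vi) → (iii) → (ii) → (v) → (i)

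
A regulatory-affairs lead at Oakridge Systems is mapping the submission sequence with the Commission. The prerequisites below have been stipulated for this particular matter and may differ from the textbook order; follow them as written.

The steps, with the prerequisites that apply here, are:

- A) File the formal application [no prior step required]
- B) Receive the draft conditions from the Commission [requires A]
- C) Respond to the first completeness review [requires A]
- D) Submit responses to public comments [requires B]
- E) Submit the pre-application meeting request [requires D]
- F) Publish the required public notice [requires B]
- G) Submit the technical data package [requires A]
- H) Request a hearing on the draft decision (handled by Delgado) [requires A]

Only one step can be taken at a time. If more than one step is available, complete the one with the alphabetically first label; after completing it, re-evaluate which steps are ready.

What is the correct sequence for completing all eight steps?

A, B, C, D, E, F, G, H

Only A has no prerequisites, so it is first.
Ready: B, C, G and H. B has the earlier label → B.
D and F now also ready, so the ready set is {C, D, F, G, H}; C has the earlier label → C.
Now D, F, G and H have their prerequisites met. D has the earlier label, so D next.
Now E, F, G and H have their prerequisites met. E has the earlier label, so E next.
Now F, G and H have their prerequisites met. F has the earlier label, so F next.
G and H are both available; G has the earlier label → G.
H needed A, now all done → H.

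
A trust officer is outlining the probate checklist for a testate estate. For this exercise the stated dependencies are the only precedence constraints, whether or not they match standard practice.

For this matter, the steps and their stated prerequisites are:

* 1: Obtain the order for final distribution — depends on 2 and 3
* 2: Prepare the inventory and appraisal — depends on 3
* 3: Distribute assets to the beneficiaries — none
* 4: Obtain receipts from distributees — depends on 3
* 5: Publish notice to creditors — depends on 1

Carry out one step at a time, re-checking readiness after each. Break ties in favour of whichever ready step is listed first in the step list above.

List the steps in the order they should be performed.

3, 2, 1, 4, 5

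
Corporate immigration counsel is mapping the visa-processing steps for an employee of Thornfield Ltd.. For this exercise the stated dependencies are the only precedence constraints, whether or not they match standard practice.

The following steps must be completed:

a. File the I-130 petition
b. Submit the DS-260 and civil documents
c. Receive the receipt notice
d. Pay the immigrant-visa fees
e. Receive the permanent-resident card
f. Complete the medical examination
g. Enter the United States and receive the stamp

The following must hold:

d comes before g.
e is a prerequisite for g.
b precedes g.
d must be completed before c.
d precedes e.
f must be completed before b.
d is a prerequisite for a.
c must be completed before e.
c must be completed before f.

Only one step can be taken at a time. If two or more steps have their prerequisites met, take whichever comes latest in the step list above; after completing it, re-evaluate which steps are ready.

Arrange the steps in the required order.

d, c, f, e, b, g, a

d has no prerequisites → d first.
c and a are both available; c is listed later → c.
f and e now also ready, so the ready set is {f, e, a}; f is listed later → f.
b now also ready, so the ready set is {e, b, a}; e is listed later → e.
Now b and a have their prerequisites met. b is listed later, so b next.
g now also ready, so the ready set is {g, a}; g is listed later → g.
a needed d, now all done → a.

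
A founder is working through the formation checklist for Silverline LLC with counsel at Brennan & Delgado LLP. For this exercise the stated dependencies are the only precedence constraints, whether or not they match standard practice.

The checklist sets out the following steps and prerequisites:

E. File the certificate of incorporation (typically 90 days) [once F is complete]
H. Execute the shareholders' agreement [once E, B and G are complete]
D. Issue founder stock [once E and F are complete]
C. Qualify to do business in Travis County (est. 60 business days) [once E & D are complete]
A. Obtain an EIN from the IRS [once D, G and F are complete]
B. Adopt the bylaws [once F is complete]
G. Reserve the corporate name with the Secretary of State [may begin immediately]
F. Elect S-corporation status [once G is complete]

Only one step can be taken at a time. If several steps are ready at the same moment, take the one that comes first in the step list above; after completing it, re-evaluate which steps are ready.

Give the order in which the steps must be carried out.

G is the only step with nothing outstanding, so it goes first.
F needed G, now all done → F.
Now E and B have their prerequisites met. E is listed earlier, so E next.
D and B are both available; D is listed earlier → D.
C and A now also ready, so the ready set is {C, A, B}; C is listed earlier → C.
Now A and B have their prerequisites met. A is listed earlier, so A next.
That leaves B as the only ready step → B.
Next only H has its prerequisites met → H.

G, F, E, D, C, A, B, H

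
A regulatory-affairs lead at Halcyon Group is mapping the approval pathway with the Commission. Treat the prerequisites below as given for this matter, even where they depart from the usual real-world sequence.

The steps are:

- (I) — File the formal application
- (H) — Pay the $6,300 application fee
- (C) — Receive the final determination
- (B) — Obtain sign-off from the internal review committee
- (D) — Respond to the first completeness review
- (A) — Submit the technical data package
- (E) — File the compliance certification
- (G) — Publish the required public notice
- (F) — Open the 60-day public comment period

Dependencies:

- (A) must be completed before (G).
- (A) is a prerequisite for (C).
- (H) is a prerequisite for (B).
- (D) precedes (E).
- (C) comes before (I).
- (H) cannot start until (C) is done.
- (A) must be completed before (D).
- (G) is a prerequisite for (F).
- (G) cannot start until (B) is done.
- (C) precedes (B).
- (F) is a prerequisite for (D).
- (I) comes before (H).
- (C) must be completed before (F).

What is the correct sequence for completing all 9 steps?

(A) has no prerequisites → (A) first.
(C) is the only step now ready → (C).
That leaves (I) as the only ready step → (I).
(H) needed (I) and (C), now all done → (H).
(B) needed (H) and (C), now all done → (B).
(G) needed (B) and (A), now all done → (G).
Next only (F) has its prerequisites met → (F).
Next only (D) has its prerequisites met → (D).
(E) needed (D), now all done → (E).

(A), (C), (I), (H), (B), (G), (F), (D), (E)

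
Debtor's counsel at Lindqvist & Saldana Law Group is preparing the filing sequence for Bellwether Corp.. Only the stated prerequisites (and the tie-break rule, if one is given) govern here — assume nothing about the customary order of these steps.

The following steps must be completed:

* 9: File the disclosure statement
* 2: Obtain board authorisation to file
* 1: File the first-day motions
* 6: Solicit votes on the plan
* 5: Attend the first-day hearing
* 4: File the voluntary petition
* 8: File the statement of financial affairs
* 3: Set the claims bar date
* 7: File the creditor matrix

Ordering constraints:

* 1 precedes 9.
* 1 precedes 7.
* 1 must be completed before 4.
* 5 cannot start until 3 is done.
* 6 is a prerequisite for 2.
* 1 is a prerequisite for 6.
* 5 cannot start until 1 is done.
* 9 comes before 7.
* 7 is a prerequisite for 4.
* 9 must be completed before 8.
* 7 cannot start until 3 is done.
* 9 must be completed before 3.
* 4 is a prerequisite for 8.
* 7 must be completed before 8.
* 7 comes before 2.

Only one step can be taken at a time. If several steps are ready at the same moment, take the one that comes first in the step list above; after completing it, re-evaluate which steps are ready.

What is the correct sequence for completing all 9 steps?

1 has no prerequisites → 1 first.
Now 9 and 6 have their prerequisites met. 9 is listed earlier, so 9 next.
Ready: 6 and 3. 6 is listed earlier → 6.
3 is the only step now ready → 3.
Now 5 and 7 have their prerequisites met. 5 is listed earlier, so 5 next.
Next only 7 has its prerequisites met → 7.
Now 2 and 4 have their prerequisites met. 2 is listed earlier, so 2 next.
4 needed 1 and 7, now all done → 4.
8 is the only step now ready → 8.

1 → 9 → 6 → 3 → 5 → 7 → 2 → 4 → 8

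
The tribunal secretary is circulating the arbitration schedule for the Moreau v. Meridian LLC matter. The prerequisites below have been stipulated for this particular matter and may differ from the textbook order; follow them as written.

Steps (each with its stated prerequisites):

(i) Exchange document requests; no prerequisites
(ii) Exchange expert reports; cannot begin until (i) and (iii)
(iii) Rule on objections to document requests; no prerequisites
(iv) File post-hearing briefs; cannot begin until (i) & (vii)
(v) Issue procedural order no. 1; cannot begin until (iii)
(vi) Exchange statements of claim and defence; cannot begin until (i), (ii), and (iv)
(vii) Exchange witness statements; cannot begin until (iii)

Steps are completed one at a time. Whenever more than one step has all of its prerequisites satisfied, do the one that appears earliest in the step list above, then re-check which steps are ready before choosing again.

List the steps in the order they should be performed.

(i) (iii) (ii) (v) (vii) (iv) (vi)

Nothing is required for (i) and (iii). (i) is listed earlier → (i) first.
(iii) is the only step now ready → (iii).
Ready: (ii), (v) and (vii). (ii) is listed earlier → (ii).
(v) and (vii) are both available; (v) is listed earlier → (v).
That leaves (vii) as the only ready step → (vii).
That leaves (iv) as the only ready step → (iv).
Next only (vi) has its prerequisites met → (vi).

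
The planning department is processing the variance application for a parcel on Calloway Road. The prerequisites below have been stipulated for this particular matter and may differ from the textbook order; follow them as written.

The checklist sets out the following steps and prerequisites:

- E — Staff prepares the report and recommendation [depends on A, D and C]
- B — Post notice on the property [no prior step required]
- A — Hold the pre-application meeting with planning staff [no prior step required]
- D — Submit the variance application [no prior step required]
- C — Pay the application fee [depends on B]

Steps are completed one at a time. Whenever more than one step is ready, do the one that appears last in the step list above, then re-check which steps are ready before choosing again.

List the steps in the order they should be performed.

D, A and B have no prerequisites; D is listed later, so D is first.
Ready: A and B. A is listed later → A.
That leaves B as the only ready step → B.
That leaves C as the only ready step → C.
Next only E has its prerequisites met → E.

D A B C E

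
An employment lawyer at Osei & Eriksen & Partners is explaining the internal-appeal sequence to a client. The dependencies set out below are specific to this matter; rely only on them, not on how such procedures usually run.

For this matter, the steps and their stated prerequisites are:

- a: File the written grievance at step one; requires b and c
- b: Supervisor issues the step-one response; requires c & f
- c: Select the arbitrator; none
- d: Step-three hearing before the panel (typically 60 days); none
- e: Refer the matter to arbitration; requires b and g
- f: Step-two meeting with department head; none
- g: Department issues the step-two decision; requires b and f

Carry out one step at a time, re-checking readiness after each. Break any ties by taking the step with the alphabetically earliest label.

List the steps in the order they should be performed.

c, d and f have no prerequisites; c has the earlier label, so c is first.
Now d and f have their prerequisites met. d has the earlier label, so d next.
Next only f has its prerequisites met → f.
b is the only step now ready → b.
Ready: a and g. a has the earlier label → a.
g needed b and f, now all done → g.
Next only e has its prerequisites met → e.

c → d → f → b → a → g → e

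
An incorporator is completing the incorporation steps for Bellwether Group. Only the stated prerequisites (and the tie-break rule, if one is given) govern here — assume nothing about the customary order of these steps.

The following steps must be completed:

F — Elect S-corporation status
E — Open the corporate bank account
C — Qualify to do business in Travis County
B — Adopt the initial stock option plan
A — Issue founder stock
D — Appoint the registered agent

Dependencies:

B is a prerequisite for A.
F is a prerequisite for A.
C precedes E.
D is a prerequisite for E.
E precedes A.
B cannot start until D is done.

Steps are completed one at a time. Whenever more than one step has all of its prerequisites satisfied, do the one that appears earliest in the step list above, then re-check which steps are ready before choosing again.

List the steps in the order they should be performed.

Nothing is required for F, C and D. F is listed earlier → F first.
Ready: C and D. C is listed earlier → C.
Next only D has its prerequisites met → D.
Now E and B have their prerequisites met. E is listed earlier, so E next.
B needed D, now all done → B.
Next only A has its prerequisites met → A.

F → C → D → E → B → A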